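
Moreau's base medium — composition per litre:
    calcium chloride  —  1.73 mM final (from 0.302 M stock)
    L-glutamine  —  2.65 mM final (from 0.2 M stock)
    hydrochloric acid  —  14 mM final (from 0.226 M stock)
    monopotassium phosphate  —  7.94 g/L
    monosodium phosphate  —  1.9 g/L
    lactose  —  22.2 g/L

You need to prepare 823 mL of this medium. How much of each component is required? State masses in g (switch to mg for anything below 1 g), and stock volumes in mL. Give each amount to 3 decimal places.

calcium chloride 4.715 mL; L-glutamine 10.905 mL; hydrochloric acid 50.982 mL; monopotassium phosphate 6.535 g; monosodium phosphate 1.564 g; lactose 18.271 g

Target volume = 823 mL = 0.823 L.
calcium chloride: V = C2·V2/C1 = 1.73 mM × 823 mL ÷ 302 mM = 4.715 mL
L-glutamine: dilute stock: 2.65 mM × 823 mL ÷ 200 mM = 10.905 mL
hydrochloric acid: C1V1 = C2V2 → 14 mM × 823 mL ÷ 226 mM = 50.982 mL
monopotassium phosphate: 7.94 g/L × 0.823 L = 6.535 g
monosodium phosphate: 1.9 g/L × 0.823 L = 1.564 g
lactose: 22.2 g/L × 0.823 L = 18.271 g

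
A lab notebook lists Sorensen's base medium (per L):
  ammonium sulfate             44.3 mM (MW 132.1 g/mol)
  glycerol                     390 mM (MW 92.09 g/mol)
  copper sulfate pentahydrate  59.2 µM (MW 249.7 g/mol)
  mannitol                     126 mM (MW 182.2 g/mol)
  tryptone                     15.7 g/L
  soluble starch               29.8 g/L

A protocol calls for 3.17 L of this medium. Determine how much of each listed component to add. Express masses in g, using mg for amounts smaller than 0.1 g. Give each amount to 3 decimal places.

Scale factor relative to 1 L: 3.17.
ammonium sulfate: 44.3 mmol/L × 132.1 g/mol × 3.17 L ÷ 1000 = 18.551 g
glycerol: 390 mmol/L × 92.09 g/mol × 3.17 L ÷ 1000 = 113.851 g
copper sulfate pentahydrate: 59.2 µmol/L × 249.7 g/mol × 3.17 L ÷ 1000 = 46.860 mg
mannitol: 126 mmol/L × 182.2 g/mol × 3.17 L ÷ 1000 = 72.774 g
tryptone: 15.7 g/L × 3.17 L = 49.769 g
soluble starch: 29.8 g/L × 3.17 L = 94.466 g

ammonium sulfate 18.551 g; glycerol 113.851 g; copper sulfate pentahydrate 46.860 mg; mannitol 72.774 g; tryptone 49.769 g; soluble starch 94.466 g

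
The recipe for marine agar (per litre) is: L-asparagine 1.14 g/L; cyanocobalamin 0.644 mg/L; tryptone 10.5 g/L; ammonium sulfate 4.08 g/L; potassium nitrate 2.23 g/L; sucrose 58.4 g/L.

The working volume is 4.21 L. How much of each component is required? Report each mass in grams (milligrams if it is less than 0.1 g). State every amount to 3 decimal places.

L-asparagine 4.799 g; cyanocobalamin 2.711 mg; tryptone 44.205 g; ammonium sulfate 17.177 g; potassium nitrate 9.388 g; sucrose 245.864 g

Scale factor relative to 1 L: 4.21.
L-asparagine: 1.14 g/L × 4.21 L = 4.799 g
cyanocobalamin: 0.644 mg/L × 4.21 L = 2.711 mg
tryptone: 10.5 g/L × 4.21 L = 44.205 g
ammonium sulfate: 4.08 g/L × 4.21 L = 17.177 g
potassium nitrate: 2.23 g/L × 4.21 L = 9.388 g
sucrose: 58.4 g/L × 4.21 L = 245.864 g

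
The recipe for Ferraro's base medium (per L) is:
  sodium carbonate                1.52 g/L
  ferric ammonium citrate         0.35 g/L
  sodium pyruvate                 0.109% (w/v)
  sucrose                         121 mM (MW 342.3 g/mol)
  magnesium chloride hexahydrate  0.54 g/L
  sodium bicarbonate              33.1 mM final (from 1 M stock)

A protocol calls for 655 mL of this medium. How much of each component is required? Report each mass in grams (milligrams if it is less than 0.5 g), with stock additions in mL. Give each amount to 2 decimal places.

sodium carbonate 1.00 g; ferric ammonium citrate 229.25 mg; sodium pyruvate 0.71 g; sucrose 27.13 g; magnesium chloride hexahydrate 353.70 mg; sodium bicarbonate 21.68 mL

Target volume = 655 mL = 0.655 L.
sodium carbonate: 1.52 g/L × 0.655 L = 1.00 g
ferric ammonium citrate: 0.35 g/L × 0.655 L = 0.22925 g = 229.25 mg
sodium pyruvate: 0.109 g per 100 mL × 655 mL ÷ 100 = 0.71 g
sucrose: 121 mmol/L × 342.3 g/mol × 0.655 L ÷ 1000 = 27.13 g
magnesium chloride hexahydrate: 0.54 g/L × 0.655 L = 0.3537 g = 353.70 mg
sodium bicarbonate: C1V1 = C2V2 → 33.1 mM × 655 mL ÷ 1000 mM = 21.68 mL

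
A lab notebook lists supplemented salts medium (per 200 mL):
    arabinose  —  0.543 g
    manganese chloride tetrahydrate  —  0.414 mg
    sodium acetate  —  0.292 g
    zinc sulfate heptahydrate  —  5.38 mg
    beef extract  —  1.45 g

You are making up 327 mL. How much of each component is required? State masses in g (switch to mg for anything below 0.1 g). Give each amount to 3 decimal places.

Scale factor = 327 mL / 200 mL = 1.635.
arabinose: 0.543 g × (327 mL / 200 mL) = 0.888 g
manganese chloride tetrahydrate: 0.414 mg × (327 mL / 200 mL) = 0.677 mg
sodium acetate: 0.292 g × (327 mL / 200 mL) = 0.477 g
zinc sulfate heptahydrate: 5.38 mg × (327 mL / 200 mL) = 8.796 mg
beef extract: 1.45 g × (327 mL / 200 mL) = 2.371 g

arabinose 0.888 g; manganese chloride tetrahydrate 0.677 mg; sodium acetate 0.477 g; zinc sulfate heptahydrate 8.796 mg; beef extract 2.371 g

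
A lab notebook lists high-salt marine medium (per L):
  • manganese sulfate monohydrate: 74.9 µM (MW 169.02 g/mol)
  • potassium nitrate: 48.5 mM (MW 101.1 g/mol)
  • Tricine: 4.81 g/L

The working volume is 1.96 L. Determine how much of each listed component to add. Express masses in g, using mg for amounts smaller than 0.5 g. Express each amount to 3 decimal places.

Working volume: 1.96 L.
manganese sulfate monohydrate: 74.9 µmol/L × 169.02 g/mol × 1.96 L ÷ 1000 = 24.813 mg
potassium nitrate: 48.5 mmol/L × 101.1 g/mol × 1.96 L ÷ 1000 = 9.611 g
Tricine: 4.81 g/L × 1.96 L = 9.428 g

manganese sulfate monohydrate 24.813 mg; potassium nitrate 9.611 g; Tricine 9.428 g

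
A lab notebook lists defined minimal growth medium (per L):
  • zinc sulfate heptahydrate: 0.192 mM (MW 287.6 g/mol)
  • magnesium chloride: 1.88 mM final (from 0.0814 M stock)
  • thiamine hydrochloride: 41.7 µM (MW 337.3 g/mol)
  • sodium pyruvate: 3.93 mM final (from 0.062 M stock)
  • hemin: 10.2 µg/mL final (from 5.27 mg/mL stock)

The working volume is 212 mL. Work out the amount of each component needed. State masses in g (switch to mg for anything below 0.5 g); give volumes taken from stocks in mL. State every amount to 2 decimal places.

zinc sulfate heptahydrate 11.71 mg; magnesium chloride 4.90 mL; thiamine hydrochloride 2.98 mg; sodium pyruvate 13.44 mL; hemin 0.41 mL

Working volume: 212 mL = 0.212 L.
zinc sulfate heptahydrate: 0.192 mmol/L × 287.6 mg/mmol × 0.212 L = 11.71 mg
magnesium chloride: V = C2·V2/C1 = 1.88 mM × 212 mL ÷ 81.4 mM = 4.90 mL
thiamine hydrochloride: 41.7 µmol/L × 337.3 g/mol × 0.212 L ÷ 1000 = 2.98 mg
sodium pyruvate: dilute stock: 3.93 mM × 212 mL ÷ 62 mM = 13.44 mL
hemin: dilute stock: 10.2 µg/mL × 212 mL ÷ 5270 µg/mL = 0.41 mL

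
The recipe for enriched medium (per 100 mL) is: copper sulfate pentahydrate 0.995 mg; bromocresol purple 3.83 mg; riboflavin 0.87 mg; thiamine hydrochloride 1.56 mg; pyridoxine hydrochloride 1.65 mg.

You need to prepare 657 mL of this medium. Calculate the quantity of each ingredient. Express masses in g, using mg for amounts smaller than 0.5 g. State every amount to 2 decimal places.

Ratio of target to recipe volume: 657 / 100 = 6.57.
copper sulfate pentahydrate: 0.995 mg × (657 mL / 100 mL) = 6.54 mg
bromocresol purple: 3.83 mg × (657 mL / 100 mL) = 25.16 mg
riboflavin: 0.87 mg × (657 mL / 100 mL) = 5.72 mg
thiamine hydrochloride: 1.56 mg × (657 mL / 100 mL) = 10.25 mg
pyridoxine hydrochloride: 1.65 mg × (657 mL / 100 mL) = 10.84 mg

copper sulfate pentahydrate 6.54 mg; bromocresol purple 25.16 mg; riboflavin 5.72 mg; thiamine hydrochloride 10.25 mg; pyridoxine hydrochloride 10.84 mg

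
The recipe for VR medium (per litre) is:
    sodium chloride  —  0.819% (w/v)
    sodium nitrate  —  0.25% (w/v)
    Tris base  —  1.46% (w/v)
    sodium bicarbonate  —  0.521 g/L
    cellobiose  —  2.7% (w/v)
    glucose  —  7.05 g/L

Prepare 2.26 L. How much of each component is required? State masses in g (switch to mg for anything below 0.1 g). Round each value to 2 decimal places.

sodium chloride 18.51 g; sodium nitrate 5.65 g; Tris base 33.00 g; sodium bicarbonate 1.18 g; cellobiose 61.02 g; glucose 15.93 g

Scale factor relative to 1 L: 2.26.
sodium chloride: 0.819% w/v = 8.19 g/L → 8.19 × 2.26 L = 18.51 g
sodium nitrate: 0.25 g per 100 mL × 2260 mL ÷ 100 = 5.65 g
Tris base: 1.46 g per 100 mL × 2260 mL ÷ 100 = 33.00 g
sodium bicarbonate: 0.521 g/L × 2.26 L = 1.18 g
cellobiose: 2.7% w/v = 27 g/L → 27 × 2.26 L = 61.02 g
glucose: 7.05 g/L × 2.26 L = 15.93 g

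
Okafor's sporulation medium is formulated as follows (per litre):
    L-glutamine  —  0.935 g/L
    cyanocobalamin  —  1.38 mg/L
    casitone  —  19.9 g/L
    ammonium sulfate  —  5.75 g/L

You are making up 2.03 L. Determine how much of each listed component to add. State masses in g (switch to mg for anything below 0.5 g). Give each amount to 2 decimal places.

L-glutamine 1.90 g; cyanocobalamin 2.80 mg; casitone 40.40 g; ammonium sulfate 11.67 g

Working volume: 2.03 L.
L-glutamine: 0.935 g/L × 2.03 L = 1.90 g
cyanocobalamin: 1.38 mg/L × 2.03 L = 2.80 mg
casitone: 19.9 g/L × 2.03 L = 40.40 g
ammonium sulfate: 5.75 g/L × 2.03 L = 11.67 g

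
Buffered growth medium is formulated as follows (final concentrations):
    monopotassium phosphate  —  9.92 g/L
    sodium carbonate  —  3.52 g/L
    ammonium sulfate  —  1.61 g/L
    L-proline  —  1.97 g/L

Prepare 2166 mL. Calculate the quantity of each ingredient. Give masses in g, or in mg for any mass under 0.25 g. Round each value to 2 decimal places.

Working volume: 2166 mL = 2.166 L.
monopotassium phosphate: 9.92 g/L × 2.166 L = 21.49 g
sodium carbonate: 3.52 g/L × 2.166 L = 7.62 g
ammonium sulfate: 1.61 g/L × 2.166 L = 3.49 g
L-proline: 1.97 g/L × 2.166 L = 4.27 g

monopotassium phosphate 21.49 g; sodium carbonate 7.62 g; ammonium sulfate 3.49 g; L-proline 4.27 g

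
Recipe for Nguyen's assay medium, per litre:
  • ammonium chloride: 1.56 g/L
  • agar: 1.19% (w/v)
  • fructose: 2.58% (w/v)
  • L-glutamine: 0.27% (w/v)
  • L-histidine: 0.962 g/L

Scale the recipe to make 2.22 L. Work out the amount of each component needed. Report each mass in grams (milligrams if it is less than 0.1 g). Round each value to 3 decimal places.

ammonium chloride 3.463 g; agar 26.418 g; fructose 57.276 g; L-glutamine 5.994 g; L-histidine 2.136 g

Scale factor relative to 1 L: 2.22.
ammonium chloride: 1.56 g/L × 2.22 L = 3.463 g
agar: 1.19 g per 100 mL × 2220 mL ÷ 100 = 26.418 g
fructose: 2.58% w/v = 25.8 g/L → 25.8 × 2.22 L = 57.276 g
L-glutamine: 0.27% w/v = 2.7 g/L → 2.7 × 2.22 L = 5.994 g
L-histidine: 0.962 g/L × 2.22 L = 2.136 g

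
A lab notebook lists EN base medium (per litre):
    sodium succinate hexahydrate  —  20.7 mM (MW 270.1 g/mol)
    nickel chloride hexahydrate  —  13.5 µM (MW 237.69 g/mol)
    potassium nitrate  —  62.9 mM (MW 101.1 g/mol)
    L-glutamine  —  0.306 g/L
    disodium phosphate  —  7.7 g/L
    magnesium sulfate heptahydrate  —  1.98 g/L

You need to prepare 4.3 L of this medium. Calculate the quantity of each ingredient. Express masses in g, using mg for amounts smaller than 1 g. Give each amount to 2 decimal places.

Working volume: 4.3 L.
sodium succinate hexahydrate: 20.7 mmol/L × 270.1 g/mol × 4.3 L ÷ 1000 = 24.04 g
nickel chloride hexahydrate: 13.5 µmol/L × 237.69 g/mol × 4.3 L ÷ 1000 = 13.80 mg
potassium nitrate: 62.9 mmol/L × 101.1 g/mol × 4.3 L ÷ 1000 = 27.34 g
L-glutamine: 0.306 g/L × 4.3 L = 1.32 g
disodium phosphate: 7.7 g/L × 4.3 L = 33.11 g
magnesium sulfate heptahydrate: 1.98 g/L × 4.3 L = 8.51 g

sodium succinate hexahydrate 24.04 g; nickel chloride hexahydrate 13.80 mg; potassium nitrate 27.34 g; L-glutamine 1.32 g; disodium phosphate 33.11 g; magnesium sulfate heptahydrate 8.51 g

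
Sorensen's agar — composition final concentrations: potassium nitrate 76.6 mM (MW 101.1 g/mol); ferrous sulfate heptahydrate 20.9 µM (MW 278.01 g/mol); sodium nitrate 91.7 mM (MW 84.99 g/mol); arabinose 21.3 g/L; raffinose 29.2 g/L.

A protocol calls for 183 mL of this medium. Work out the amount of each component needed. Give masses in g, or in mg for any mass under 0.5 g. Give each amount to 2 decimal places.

potassium nitrate 1.42 g; ferrous sulfate heptahydrate 1.06 mg; sodium nitrate 1.43 g; arabinose 3.90 g; raffinose 5.34 g

Target volume = 183 mL = 0.183 L.
potassium nitrate: 76.6 mmol/L × 101.1 g/mol × 0.183 L ÷ 1000 = 1.42 g
ferrous sulfate heptahydrate: 20.9 µmol/L × 278.01 g/mol × 0.183 L ÷ 1000 = 1.06 mg
sodium nitrate: 91.7 mmol/L × 84.99 g/mol × 0.183 L ÷ 1000 = 1.43 g
arabinose: 21.3 g/L × 0.183 L = 3.90 g
raffinose: 29.2 g/L × 0.183 L = 5.34 g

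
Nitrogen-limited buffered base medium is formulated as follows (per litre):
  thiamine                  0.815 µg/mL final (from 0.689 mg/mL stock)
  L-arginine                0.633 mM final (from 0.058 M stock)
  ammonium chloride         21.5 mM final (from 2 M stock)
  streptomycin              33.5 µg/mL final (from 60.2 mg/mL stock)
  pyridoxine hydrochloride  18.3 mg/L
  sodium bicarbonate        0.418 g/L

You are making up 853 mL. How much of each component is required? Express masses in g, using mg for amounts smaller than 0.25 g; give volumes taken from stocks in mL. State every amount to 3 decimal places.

thiamine 1.009 mL; L-arginine 9.309 mL; ammonium chloride 9.170 mL; streptomycin 0.475 mL; pyridoxine hydrochloride 15.610 mg; sodium bicarbonate 0.357 g

Target volume = 853 mL = 0.853 L.
thiamine: dilute stock: 0.815 µg/mL × 853 mL ÷ 689 µg/mL = 1.009 mL
L-arginine: dilute stock: 0.633 mM × 853 mL ÷ 58 mM = 9.309 mL
ammonium chloride: C1V1 = C2V2 → 21.5 mM × 853 mL ÷ 2000 mM = 9.170 mL
streptomycin: C1V1 = C2V2 → 33.5 µg/mL × 853 mL ÷ 60200 µg/mL = 0.475 mL
pyridoxine hydrochloride: 18.3 mg/L × 0.853 L = 15.610 mg
sodium bicarbonate: 0.418 g/L × 0.853 L = 0.357 g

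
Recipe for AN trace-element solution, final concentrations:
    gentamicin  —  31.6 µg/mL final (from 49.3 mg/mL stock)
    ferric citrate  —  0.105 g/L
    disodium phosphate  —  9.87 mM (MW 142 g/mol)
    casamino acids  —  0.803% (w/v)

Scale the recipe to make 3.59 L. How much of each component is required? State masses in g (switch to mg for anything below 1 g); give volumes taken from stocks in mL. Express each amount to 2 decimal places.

gentamicin 2.30 mL; ferric citrate 376.95 mg; disodium phosphate 5.03 g; casamino acids 28.83 g

Working volume: 3.59 L.
gentamicin: V = C2·V2/C1 = 31.6 µg/mL × 3590 mL ÷ 49300 µg/mL = 2.30 mL
ferric citrate: 0.105 g/L × 3.59 L = 0.37695 g = 376.95 mg
disodium phosphate: 9.87 mmol/L × 142 g/mol × 3.59 L ÷ 1000 = 5.03 g
casamino acids: 0.803 g per 100 mL × 3590 mL ÷ 100 = 28.83 g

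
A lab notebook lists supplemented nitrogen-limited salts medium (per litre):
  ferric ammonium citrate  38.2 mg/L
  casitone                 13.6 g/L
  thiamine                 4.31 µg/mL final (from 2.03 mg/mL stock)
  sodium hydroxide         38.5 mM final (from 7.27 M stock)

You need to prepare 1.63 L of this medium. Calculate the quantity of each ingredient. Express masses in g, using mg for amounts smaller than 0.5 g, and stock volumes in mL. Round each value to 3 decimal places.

Working volume: 1.63 L.
ferric ammonium citrate: 38.2 mg/L × 1.63 L = 62.266 mg
casitone: 13.6 g/L × 1.63 L = 22.168 g
thiamine: V = C2·V2/C1 = 4.31 µg/mL × 1630 mL ÷ 2030 µg/mL = 3.461 mL
sodium hydroxide: V = C2·V2/C1 = 38.5 mM × 1630 mL ÷ 7270 mM = 8.632 mL

ferric ammonium citrate 62.266 mg; casitone 22.168 g; thiamine 3.461 mL; sodium hydroxide 8.632 mL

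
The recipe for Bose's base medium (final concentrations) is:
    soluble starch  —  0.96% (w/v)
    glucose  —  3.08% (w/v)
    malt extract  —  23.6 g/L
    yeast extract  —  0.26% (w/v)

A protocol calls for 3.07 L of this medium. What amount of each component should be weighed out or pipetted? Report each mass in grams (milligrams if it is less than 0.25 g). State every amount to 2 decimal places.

soluble starch 29.47 g; glucose 94.56 g; malt extract 72.45 g; yeast extract 7.98 g

Scale factor relative to 1 L: 3.07.
soluble starch: 0.96 g per 100 mL × 3070 mL ÷ 100 = 29.47 g
glucose: 3.08 g per 100 mL × 3070 mL ÷ 100 = 94.56 g
malt extract: 23.6 g/L × 3.07 L = 72.45 g
yeast extract: 0.26 g per 100 mL × 3070 mL ÷ 100 = 7.98 g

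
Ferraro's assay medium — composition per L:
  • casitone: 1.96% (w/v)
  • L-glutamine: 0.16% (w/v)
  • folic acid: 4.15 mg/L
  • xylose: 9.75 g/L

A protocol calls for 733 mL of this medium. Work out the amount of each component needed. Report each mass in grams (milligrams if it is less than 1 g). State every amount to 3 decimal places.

casitone 14.367 g; L-glutamine 1.173 g; folic acid 3.042 mg; xylose 7.147 g

Scale factor relative to 1 L: 0.733.
casitone: 1.96 g per 100 mL × 733 mL ÷ 100 = 14.367 g
L-glutamine: 0.16 g per 100 mL × 733 mL ÷ 100 = 1.173 g
folic acid: 4.15 mg/L × 0.733 L = 3.042 mg
xylose: 9.75 g/L × 0.733 L = 7.147 g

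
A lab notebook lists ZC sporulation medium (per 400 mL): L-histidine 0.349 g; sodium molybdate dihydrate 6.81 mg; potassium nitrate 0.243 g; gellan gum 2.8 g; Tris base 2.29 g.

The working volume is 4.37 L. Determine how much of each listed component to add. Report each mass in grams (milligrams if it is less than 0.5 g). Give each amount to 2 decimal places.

L-histidine 3.81 g; sodium molybdate dihydrate 74.40 mg; potassium nitrate 2.65 g; gellan gum 30.59 g; Tris base 25.02 g

Ratio of target to recipe volume: 4370 / 400 = 10.925.
L-histidine: 0.349 g × (4370 mL / 400 mL) = 3.81 g
sodium molybdate dihydrate: 6.81 mg × (4370 mL / 400 mL) = 74.40 mg
potassium nitrate: 0.243 g × (4370 mL / 400 mL) = 2.65 g
gellan gum: 2.8 g × (4370 mL / 400 mL) = 30.59 g
Tris base: 2.29 g × (4370 mL / 400 mL) = 25.02 g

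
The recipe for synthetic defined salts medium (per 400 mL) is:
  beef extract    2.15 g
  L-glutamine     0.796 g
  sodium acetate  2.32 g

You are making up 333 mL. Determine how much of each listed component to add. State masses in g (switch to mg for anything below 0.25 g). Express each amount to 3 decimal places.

Scale factor = 333 mL / 400 mL = 0.8325.
beef extract: 2.15 g × (333 mL / 400 mL) = 1.790 g
L-glutamine: 0.796 g × (333 mL / 400 mL) = 0.663 g
sodium acetate: 2.32 g × (333 mL / 400 mL) = 1.931 g

beef extract 1.790 g; L-glutamine 0.663 g; sodium acetate 1.931 g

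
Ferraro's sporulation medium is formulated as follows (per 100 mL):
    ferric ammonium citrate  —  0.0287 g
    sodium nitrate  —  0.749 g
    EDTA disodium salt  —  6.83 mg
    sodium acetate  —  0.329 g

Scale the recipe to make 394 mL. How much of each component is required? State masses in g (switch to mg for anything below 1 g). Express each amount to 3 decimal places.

ferric ammonium citrate 113.078 mg; sodium nitrate 2.951 g; EDTA disodium salt 26.910 mg; sodium acetate 1.296 g

Ratio of target to recipe volume: 394 / 100 = 3.94.
ferric ammonium citrate: 0.0287 g × (394 mL / 100 mL) = 0.113078 g = 113.078 mg
sodium nitrate: 0.749 g × (394 mL / 100 mL) = 2.951 g
EDTA disodium salt: 6.83 mg × (394 mL / 100 mL) = 26.910 mg
sodium acetate: 0.329 g × (394 mL / 100 mL) = 1.296 g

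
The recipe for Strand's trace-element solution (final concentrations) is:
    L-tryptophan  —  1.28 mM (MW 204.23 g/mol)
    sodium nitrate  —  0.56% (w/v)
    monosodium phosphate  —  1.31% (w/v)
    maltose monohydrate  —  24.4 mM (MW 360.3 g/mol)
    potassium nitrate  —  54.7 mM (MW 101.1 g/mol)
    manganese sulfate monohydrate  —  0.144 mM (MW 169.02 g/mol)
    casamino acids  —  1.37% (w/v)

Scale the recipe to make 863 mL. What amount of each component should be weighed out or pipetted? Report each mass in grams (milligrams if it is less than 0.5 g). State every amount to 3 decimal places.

L-tryptophan 225.601 mg; sodium nitrate 4.833 g; monosodium phosphate 11.305 g; maltose monohydrate 7.587 g; potassium nitrate 4.773 g; manganese sulfate monohydrate 21.004 mg; casamino acids 11.823 g

Target volume = 863 mL = 0.863 L.
L-tryptophan: 1.28 mmol/L × 204.23 mg/mmol × 0.863 L = 225.601 mg
sodium nitrate: 0.56% w/v = 5.6 g/L → 5.6 × 0.863 L = 4.833 g
monosodium phosphate: 1.31 g per 100 mL × 863 mL ÷ 100 = 11.305 g
maltose monohydrate: 24.4 mmol/L × 360.3 g/mol × 0.863 L ÷ 1000 = 7.587 g
potassium nitrate: 54.7 mmol/L × 101.1 g/mol × 0.863 L ÷ 1000 = 4.773 g
manganese sulfate monohydrate: 0.144 mmol/L × 169.02 mg/mmol × 0.863 L = 21.004 mg
casamino acids: 1.37 g per 100 mL × 863 mL ÷ 100 = 11.823 g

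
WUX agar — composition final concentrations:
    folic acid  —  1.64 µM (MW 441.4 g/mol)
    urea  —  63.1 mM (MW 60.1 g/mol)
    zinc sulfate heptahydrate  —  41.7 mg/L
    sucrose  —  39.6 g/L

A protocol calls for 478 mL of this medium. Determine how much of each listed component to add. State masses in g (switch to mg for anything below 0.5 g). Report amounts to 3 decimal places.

folic acid 0.346 mg; urea 1.813 g; zinc sulfate heptahydrate 19.933 mg; sucrose 18.929 g

Target volume = 478 mL = 0.478 L.
folic acid: 1.64 µmol/L × 441.4 g/mol × 0.478 L ÷ 1000 = 0.346 mg
urea: 63.1 mmol/L × 60.1 g/mol × 0.478 L ÷ 1000 = 1.813 g
zinc sulfate heptahydrate: 41.7 mg/L × 0.478 L = 19.933 mg
sucrose: 39.6 g/L × 0.478 L = 18.929 g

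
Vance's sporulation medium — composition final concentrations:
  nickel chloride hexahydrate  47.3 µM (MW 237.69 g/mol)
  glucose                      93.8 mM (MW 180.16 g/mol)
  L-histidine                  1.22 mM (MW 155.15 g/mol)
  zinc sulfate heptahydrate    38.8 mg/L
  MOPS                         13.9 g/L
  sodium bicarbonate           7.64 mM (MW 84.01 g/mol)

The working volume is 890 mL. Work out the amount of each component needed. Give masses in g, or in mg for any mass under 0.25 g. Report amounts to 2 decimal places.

Scale factor relative to 1 L: 0.89.
nickel chloride hexahydrate: 47.3 µmol/L × 237.69 g/mol × 0.89 L ÷ 1000 = 10.01 mg
glucose: 93.8 mmol/L × 180.16 g/mol × 0.89 L ÷ 1000 = 15.04 g
L-histidine: 1.22 mmol/L × 155.15 mg/mmol × 0.89 L = 168.46 mg
zinc sulfate heptahydrate: 38.8 mg/L × 0.89 L = 34.53 mg
MOPS: 13.9 g/L × 0.89 L = 12.37 g
sodium bicarbonate: 7.64 mmol/L × 84.01 g/mol × 0.89 L ÷ 1000 = 0.57 g

nickel chloride hexahydrate 10.01 mg; glucose 15.04 g; L-histidine 168.46 mg; zinc sulfate heptahydrate 34.53 mg; MOPS 12.37 g; sodium bicarbonate 0.57 g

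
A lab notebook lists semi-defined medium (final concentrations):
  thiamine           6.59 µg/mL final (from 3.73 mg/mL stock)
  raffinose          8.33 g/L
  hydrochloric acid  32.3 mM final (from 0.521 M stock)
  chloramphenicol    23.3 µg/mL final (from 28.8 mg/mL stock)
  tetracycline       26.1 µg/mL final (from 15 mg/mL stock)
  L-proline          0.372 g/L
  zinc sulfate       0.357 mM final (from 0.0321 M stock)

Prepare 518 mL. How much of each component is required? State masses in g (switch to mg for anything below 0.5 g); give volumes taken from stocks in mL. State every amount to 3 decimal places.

thiamine 0.915 mL; raffinose 4.315 g; hydrochloric acid 32.114 mL; chloramphenicol 0.419 mL; tetracycline 0.901 mL; L-proline 192.696 mg; zinc sulfate 5.761 mL

Scale factor relative to 1 L: 0.518.
thiamine: C1V1 = C2V2 → 6.59 µg/mL × 518 mL ÷ 3730 µg/mL = 0.915 mL
raffinose: 8.33 g/L × 0.518 L = 4.315 g
hydrochloric acid: dilute stock: 32.3 mM × 518 mL ÷ 521 mM = 32.114 mL
chloramphenicol: C1V1 = C2V2 → 23.3 µg/mL × 518 mL ÷ 28800 µg/mL = 0.419 mL
tetracycline: dilute stock: 26.1 µg/mL × 518 mL ÷ 15000 µg/mL = 0.901 mL
L-proline: 0.372 g/L × 0.518 L = 0.192696 g = 192.696 mg
zinc sulfate: dilute stock: 0.357 mM × 518 mL ÷ 32.1 mM = 5.761 mL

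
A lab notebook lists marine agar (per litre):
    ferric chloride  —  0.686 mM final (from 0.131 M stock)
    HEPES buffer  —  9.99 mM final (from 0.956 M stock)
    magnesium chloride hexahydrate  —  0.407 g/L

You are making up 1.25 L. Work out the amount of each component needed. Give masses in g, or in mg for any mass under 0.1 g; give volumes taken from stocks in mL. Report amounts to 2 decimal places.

ferric chloride 6.55 mL; HEPES buffer 13.06 mL; magnesium chloride hexahydrate 0.51 g

Scale factor relative to 1 L: 1.25.
ferric chloride: dilute stock: 0.686 mM × 1250 mL ÷ 131 mM = 6.55 mL
HEPES buffer: dilute stock: 9.99 mM × 1250 mL ÷ 956 mM = 13.06 mL
magnesium chloride hexahydrate: 0.407 g/L × 1.25 L = 0.51 g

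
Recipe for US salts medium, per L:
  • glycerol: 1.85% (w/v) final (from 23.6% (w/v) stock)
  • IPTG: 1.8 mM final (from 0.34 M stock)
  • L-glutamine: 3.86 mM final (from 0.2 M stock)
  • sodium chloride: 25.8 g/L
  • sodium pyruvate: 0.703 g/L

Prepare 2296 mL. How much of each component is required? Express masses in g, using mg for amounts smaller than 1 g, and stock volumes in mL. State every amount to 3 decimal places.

glycerol 179.983 mL; IPTG 12.155 mL; L-glutamine 44.313 mL; sodium chloride 59.237 g; sodium pyruvate 1.614 g

Scale factor relative to 1 L: 2.296.
glycerol: V = C2·V2/C1 = 1.85% ÷ 23.6% × 2296 mL = 179.983 mL
IPTG: V = C2·V2/C1 = 1.8 mM × 2296 mL ÷ 340 mM = 12.155 mL
L-glutamine: V = C2·V2/C1 = 3.86 mM × 2296 mL ÷ 200 mM = 44.313 mL
sodium chloride: 25.8 g/L × 2.296 L = 59.237 g
sodium pyruvate: 0.703 g/L × 2.296 L = 1.614 g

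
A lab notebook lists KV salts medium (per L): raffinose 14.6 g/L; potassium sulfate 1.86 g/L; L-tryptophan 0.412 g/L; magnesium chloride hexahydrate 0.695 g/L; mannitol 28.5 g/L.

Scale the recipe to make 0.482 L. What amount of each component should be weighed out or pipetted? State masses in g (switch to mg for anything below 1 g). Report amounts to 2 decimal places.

Scale factor relative to 1 L: 0.482.
raffinose: 14.6 g/L × 0.482 L = 7.04 g
potassium sulfate: 1.86 g/L × 0.482 L = 0.89652 g = 896.52 mg
L-tryptophan: 0.412 g/L × 0.482 L = 0.198584 g = 198.58 mg
magnesium chloride hexahydrate: 0.695 g/L × 0.482 L = 0.33499 g = 334.99 mg
mannitol: 28.5 g/L × 0.482 L = 13.74 g

raffinose 7.04 g; potassium sulfate 896.52 mg; L-tryptophan 198.58 mg; magnesium chloride hexahydrate 334.99 mg; mannitol 13.74 g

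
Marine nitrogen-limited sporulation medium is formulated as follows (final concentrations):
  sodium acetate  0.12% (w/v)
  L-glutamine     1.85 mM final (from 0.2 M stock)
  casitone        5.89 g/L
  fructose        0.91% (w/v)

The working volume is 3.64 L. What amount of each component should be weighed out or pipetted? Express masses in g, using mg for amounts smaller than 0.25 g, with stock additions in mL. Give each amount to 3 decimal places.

Scale factor relative to 1 L: 3.64.
sodium acetate: 0.12% w/v = 1.2 g/L → 1.2 × 3.64 L = 4.368 g
L-glutamine: C1V1 = C2V2 → 1.85 mM × 3640 mL ÷ 200 mM = 33.670 mL
casitone: 5.89 g/L × 3.64 L = 21.440 g
fructose: 0.91 g per 100 mL × 3640 mL ÷ 100 = 33.124 g

sodium acetate 4.368 g; L-glutamine 33.670 mL; casitone 21.440 g; fructose 33.124 g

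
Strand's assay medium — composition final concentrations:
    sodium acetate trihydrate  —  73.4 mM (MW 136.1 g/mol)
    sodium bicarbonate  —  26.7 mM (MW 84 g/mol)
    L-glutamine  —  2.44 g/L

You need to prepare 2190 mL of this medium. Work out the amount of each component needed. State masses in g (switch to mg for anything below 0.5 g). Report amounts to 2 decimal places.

Scale factor relative to 1 L: 2.19.
sodium acetate trihydrate: 73.4 mmol/L × 136.1 g/mol × 2.19 L ÷ 1000 = 21.88 g
sodium bicarbonate: 26.7 mmol/L × 84 g/mol × 2.19 L ÷ 1000 = 4.91 g
L-glutamine: 2.44 g/L × 2.19 L = 5.34 g

sodium acetate trihydrate 21.88 g; sodium bicarbonate 4.91 g; L-glutamine 5.34 g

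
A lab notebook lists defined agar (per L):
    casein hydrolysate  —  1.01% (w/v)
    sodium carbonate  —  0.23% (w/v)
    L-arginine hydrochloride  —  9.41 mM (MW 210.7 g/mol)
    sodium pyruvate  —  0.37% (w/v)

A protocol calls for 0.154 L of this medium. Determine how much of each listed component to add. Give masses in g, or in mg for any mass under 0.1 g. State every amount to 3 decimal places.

casein hydrolysate 1.555 g; sodium carbonate 0.354 g; L-arginine hydrochloride 0.305 g; sodium pyruvate 0.570 g

Scale factor relative to 1 L: 0.154.
casein hydrolysate: 1.01% w/v = 10.1 g/L → 10.1 × 0.154 L = 1.555 g
sodium carbonate: 0.23% w/v = 2.3 g/L → 2.3 × 0.154 L = 0.354 g
L-arginine hydrochloride: 9.41 mmol/L × 210.7 g/mol × 0.154 L ÷ 1000 = 0.305 g
sodium pyruvate: 0.37% w/v = 3.7 g/L → 3.7 × 0.154 L = 0.570 g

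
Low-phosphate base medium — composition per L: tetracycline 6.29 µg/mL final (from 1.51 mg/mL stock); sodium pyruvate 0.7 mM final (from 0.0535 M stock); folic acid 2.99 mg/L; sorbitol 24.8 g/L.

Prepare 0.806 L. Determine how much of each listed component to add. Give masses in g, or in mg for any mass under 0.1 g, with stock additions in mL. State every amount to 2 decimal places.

Working volume: 0.806 L.
tetracycline: C1V1 = C2V2 → 6.29 µg/mL × 806 mL ÷ 1510 µg/mL = 3.36 mL
sodium pyruvate: V = C2·V2/C1 = 0.7 mM × 806 mL ÷ 53.5 mM = 10.55 mL
folic acid: 2.99 mg/L × 0.806 L = 2.41 mg
sorbitol: 24.8 g/L × 0.806 L = 19.99 g

tetracycline 3.36 mL; sodium pyruvate 10.55 mL; folic acid 2.41 mg; sorbitol 19.99 g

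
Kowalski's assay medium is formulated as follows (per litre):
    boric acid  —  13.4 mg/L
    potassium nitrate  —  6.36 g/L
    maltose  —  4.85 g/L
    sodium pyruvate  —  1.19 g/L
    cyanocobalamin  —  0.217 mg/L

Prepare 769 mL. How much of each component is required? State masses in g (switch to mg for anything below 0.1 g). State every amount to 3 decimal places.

boric acid 10.305 mg; potassium nitrate 4.891 g; maltose 3.730 g; sodium pyruvate 0.915 g; cyanocobalamin 0.167 mg

Target volume = 769 mL = 0.769 L.
boric acid: 13.4 mg/L × 0.769 L = 10.305 mg
potassium nitrate: 6.36 g/L × 0.769 L = 4.891 g
maltose: 4.85 g/L × 0.769 L = 3.730 g
sodium pyruvate: 1.19 g/L × 0.769 L = 0.915 g
cyanocobalamin: 0.217 mg/L × 0.769 L = 0.167 mg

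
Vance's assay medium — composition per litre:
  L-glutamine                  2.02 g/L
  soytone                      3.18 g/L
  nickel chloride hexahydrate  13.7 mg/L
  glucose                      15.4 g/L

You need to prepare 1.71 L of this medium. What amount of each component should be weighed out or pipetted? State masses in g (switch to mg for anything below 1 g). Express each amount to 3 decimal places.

Scale factor relative to 1 L: 1.71.
L-glutamine: 2.02 g/L × 1.71 L = 3.454 g
soytone: 3.18 g/L × 1.71 L = 5.438 g
nickel chloride hexahydrate: 13.7 mg/L × 1.71 L = 23.427 mg
glucose: 15.4 g/L × 1.71 L = 26.334 g

L-glutamine 3.454 g; soytone 5.438 g; nickel chloride hexahydrate 23.427 mg; glucose 26.334 g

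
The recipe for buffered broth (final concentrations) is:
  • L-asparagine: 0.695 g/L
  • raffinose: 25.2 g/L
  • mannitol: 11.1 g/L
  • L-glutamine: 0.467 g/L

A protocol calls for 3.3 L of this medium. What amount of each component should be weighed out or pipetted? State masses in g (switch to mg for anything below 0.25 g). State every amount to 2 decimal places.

L-asparagine 2.29 g; raffinose 83.16 g; mannitol 36.63 g; L-glutamine 1.54 g

Working volume: 3.3 L.
L-asparagine: 0.695 g/L × 3.3 L = 2.29 g
raffinose: 25.2 g/L × 3.3 L = 83.16 g
mannitol: 11.1 g/L × 3.3 L = 36.63 g
L-glutamine: 0.467 g/L × 3.3 L = 1.54 g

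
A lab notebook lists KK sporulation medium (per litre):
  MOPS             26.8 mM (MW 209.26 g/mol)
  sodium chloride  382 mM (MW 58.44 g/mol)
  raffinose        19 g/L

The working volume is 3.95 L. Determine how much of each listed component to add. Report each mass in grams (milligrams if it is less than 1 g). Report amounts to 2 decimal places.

MOPS 22.15 g; sodium chloride 88.18 g; raffinose 75.05 g

Scale factor relative to 1 L: 3.95.
MOPS: 26.8 mmol/L × 209.26 g/mol × 3.95 L ÷ 1000 = 22.15 g
sodium chloride: 382 mmol/L × 58.44 g/mol × 3.95 L ÷ 1000 = 88.18 g
raffinose: 19 g/L × 3.95 L = 75.05 g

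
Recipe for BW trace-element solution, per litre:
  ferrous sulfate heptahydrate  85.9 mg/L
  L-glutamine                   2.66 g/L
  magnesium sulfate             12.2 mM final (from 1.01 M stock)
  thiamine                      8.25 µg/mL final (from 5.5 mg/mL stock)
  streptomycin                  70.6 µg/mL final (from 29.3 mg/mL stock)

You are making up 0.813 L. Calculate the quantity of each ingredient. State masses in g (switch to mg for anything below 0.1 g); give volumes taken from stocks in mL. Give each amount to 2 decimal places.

Scale factor relative to 1 L: 0.813.
ferrous sulfate heptahydrate: 85.9 mg/L × 0.813 L = 69.84 mg
L-glutamine: 2.66 g/L × 0.813 L = 2.16 g
magnesium sulfate: dilute stock: 12.2 mM × 813 mL ÷ 1010 mM = 9.82 mL
thiamine: dilute stock: 8.25 µg/mL × 813 mL ÷ 5500 µg/mL = 1.22 mL
streptomycin: dilute stock: 70.6 µg/mL × 813 mL ÷ 29300 µg/mL = 1.96 mL

ferrous sulfate heptahydrate 69.84 mg; L-glutamine 2.16 g; magnesium sulfate 9.82 mL; thiamine 1.22 mL; streptomycin 1.96 mL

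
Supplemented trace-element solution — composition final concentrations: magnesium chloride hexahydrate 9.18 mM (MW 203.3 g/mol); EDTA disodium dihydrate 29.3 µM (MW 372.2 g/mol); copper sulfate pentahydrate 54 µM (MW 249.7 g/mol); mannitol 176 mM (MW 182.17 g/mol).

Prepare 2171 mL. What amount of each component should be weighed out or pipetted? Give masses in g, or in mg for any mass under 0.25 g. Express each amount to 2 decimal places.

Working volume: 2171 mL = 2.171 L.
magnesium chloride hexahydrate: 9.18 mmol/L × 203.3 g/mol × 2.171 L ÷ 1000 = 4.05 g
EDTA disodium dihydrate: 29.3 µmol/L × 372.2 g/mol × 2.171 L ÷ 1000 = 23.68 mg
copper sulfate pentahydrate: 54 µmol/L × 249.7 g/mol × 2.171 L ÷ 1000 = 29.27 mg
mannitol: 176 mmol/L × 182.17 g/mol × 2.171 L ÷ 1000 = 69.61 g

magnesium chloride hexahydrate 4.05 g; EDTA disodium dihydrate 23.68 mg; copper sulfate pentahydrate 29.27 mg; mannitol 69.61 g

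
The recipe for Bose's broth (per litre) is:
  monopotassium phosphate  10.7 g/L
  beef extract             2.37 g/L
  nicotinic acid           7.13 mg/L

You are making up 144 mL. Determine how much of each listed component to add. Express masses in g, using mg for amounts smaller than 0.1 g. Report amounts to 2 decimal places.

monopotassium phosphate 1.54 g; beef extract 0.34 g; nicotinic acid 1.03 mg

Target volume = 144 mL = 0.144 L.
monopotassium phosphate: 10.7 g/L × 0.144 L = 1.54 g
beef extract: 2.37 g/L × 0.144 L = 0.34 g
nicotinic acid: 7.13 mg/L × 0.144 L = 1.03 mg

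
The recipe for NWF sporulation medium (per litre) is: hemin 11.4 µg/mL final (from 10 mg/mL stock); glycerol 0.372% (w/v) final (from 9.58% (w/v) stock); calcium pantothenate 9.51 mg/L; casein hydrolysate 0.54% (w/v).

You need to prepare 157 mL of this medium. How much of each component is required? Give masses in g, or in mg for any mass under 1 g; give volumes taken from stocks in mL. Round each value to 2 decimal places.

hemin 0.18 mL; glycerol 6.10 mL; calcium pantothenate 1.49 mg; casein hydrolysate 847.80 mg

Working volume: 157 mL = 0.157 L.
hemin: C1V1 = C2V2 → 11.4 µg/mL × 157 mL ÷ 10000 µg/mL = 0.18 mL
glycerol: C1V1 = C2V2 → 0.372% ÷ 9.58% × 157 mL = 6.10 mL
calcium pantothenate: 9.51 mg/L × 0.157 L = 1.49 mg
casein hydrolysate: 0.54 g per 100 mL × 157 mL ÷ 100 = 0.8478 g = 847.80 mg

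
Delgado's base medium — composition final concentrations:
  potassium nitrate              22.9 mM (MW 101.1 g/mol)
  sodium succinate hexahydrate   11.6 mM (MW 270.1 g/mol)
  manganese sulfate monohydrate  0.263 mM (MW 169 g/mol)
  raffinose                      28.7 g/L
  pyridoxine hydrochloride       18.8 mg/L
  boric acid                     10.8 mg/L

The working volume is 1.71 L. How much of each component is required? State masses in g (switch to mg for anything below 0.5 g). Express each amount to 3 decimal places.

Working volume: 1.71 L.
potassium nitrate: 22.9 mmol/L × 101.1 g/mol × 1.71 L ÷ 1000 = 3.959 g
sodium succinate hexahydrate: 11.6 mmol/L × 270.1 g/mol × 1.71 L ÷ 1000 = 5.358 g
manganese sulfate monohydrate: 0.263 mmol/L × 169 mg/mmol × 1.71 L = 76.004 mg
raffinose: 28.7 g/L × 1.71 L = 49.077 g
pyridoxine hydrochloride: 18.8 mg/L × 1.71 L = 32.148 mg
boric acid: 10.8 mg/L × 1.71 L = 18.468 mg

potassium nitrate 3.959 g; sodium succinate hexahydrate 5.358 g; manganese sulfate monohydrate 76.004 mg; raffinose 49.077 g; pyridoxine hydrochloride 32.148 mg; boric acid 18.468 mg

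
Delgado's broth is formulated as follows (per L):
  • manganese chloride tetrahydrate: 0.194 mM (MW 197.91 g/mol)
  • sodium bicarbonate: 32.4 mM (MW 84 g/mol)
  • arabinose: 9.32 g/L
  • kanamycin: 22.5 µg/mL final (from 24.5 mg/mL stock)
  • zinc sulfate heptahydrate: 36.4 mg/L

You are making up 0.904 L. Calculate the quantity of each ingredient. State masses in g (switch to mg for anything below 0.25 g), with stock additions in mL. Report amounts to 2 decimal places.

manganese chloride tetrahydrate 34.71 mg; sodium bicarbonate 2.46 g; arabinose 8.43 g; kanamycin 0.83 mL; zinc sulfate heptahydrate 32.91 mg

Working volume: 0.904 L.
manganese chloride tetrahydrate: 0.194 mmol/L × 197.91 mg/mmol × 0.904 L = 34.71 mg
sodium bicarbonate: 32.4 mmol/L × 84 g/mol × 0.904 L ÷ 1000 = 2.46 g
arabinose: 9.32 g/L × 0.904 L = 8.43 g
kanamycin: V = C2·V2/C1 = 22.5 µg/mL × 904 mL ÷ 24500 µg/mL = 0.83 mL
zinc sulfate heptahydrate: 36.4 mg/L × 0.904 L = 32.91 mg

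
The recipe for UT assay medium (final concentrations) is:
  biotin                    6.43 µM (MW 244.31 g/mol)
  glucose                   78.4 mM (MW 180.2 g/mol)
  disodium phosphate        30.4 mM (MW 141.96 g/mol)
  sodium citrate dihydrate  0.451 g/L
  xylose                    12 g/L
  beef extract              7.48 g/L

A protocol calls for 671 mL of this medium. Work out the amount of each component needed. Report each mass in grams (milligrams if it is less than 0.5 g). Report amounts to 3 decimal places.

Target volume = 671 mL = 0.671 L.
biotin: 6.43 µmol/L × 244.31 g/mol × 0.671 L ÷ 1000 = 1.054 mg
glucose: 78.4 mmol/L × 180.2 g/mol × 0.671 L ÷ 1000 = 9.480 g
disodium phosphate: 30.4 mmol/L × 141.96 g/mol × 0.671 L ÷ 1000 = 2.896 g
sodium citrate dihydrate: 0.451 g/L × 0.671 L = 0.302621 g = 302.621 mg
xylose: 12 g/L × 0.671 L = 8.052 g
beef extract: 7.48 g/L × 0.671 L = 5.019 g

biotin 1.054 mg; glucose 9.480 g; disodium phosphate 2.896 g; sodium citrate dihydrate 302.621 mg; xylose 8.052 g; beef extract 5.019 g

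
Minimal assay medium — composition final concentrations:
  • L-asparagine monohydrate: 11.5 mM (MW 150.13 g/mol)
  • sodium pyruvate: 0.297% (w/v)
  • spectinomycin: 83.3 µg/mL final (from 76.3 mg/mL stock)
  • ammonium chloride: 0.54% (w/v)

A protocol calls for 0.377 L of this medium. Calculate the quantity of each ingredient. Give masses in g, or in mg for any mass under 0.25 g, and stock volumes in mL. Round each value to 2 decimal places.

L-asparagine monohydrate 0.65 g; sodium pyruvate 1.12 g; spectinomycin 0.41 mL; ammonium chloride 2.04 g

Working volume: 0.377 L.
L-asparagine monohydrate: 11.5 mmol/L × 150.13 g/mol × 0.377 L ÷ 1000 = 0.65 g
sodium pyruvate: 0.297% w/v = 2.97 g/L → 2.97 × 0.377 L = 1.12 g
spectinomycin: C1V1 = C2V2 → 83.3 µg/mL × 377 mL ÷ 76300 µg/mL = 0.41 mL
ammonium chloride: 0.54% w/v = 5.4 g/L → 5.4 × 0.377 L = 2.04 g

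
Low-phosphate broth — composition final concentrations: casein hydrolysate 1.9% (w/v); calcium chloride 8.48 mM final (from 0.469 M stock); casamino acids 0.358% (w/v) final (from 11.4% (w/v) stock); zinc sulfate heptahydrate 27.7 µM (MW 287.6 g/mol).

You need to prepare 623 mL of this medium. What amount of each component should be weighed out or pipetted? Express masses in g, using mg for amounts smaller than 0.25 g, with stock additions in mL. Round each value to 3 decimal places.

Scale factor relative to 1 L: 0.623.
casein hydrolysate: 1.9% w/v = 19 g/L → 19 × 0.623 L = 11.837 g
calcium chloride: V = C2·V2/C1 = 8.48 mM × 623 mL ÷ 469 mM = 11.264 mL
casamino acids: dilute stock: 0.358% ÷ 11.4% × 623 mL = 19.564 mL
zinc sulfate heptahydrate: 27.7 µmol/L × 287.6 g/mol × 0.623 L ÷ 1000 = 4.963 mg

casein hydrolysate 11.837 g; calcium chloride 11.264 mL; casamino acids 19.564 mL; zinc sulfate heptahydrate 4.963 mg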